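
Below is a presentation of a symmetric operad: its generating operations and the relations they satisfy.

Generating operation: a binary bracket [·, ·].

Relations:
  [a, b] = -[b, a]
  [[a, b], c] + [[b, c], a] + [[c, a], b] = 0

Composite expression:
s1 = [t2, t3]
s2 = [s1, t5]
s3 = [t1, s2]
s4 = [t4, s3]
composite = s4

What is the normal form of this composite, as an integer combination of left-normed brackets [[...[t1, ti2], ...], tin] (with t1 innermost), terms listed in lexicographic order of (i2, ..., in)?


-[[[[t1, t2], t3], t5], t4] + [[[[t1, t3], t2], t5], t4] + [[[[t1, t5], t2], t3], t4] - [[[[t1, t5], t3], t2], t4]

Skip Jacobi rewriting: expand, keep t1-initial words, read off terms.
Composite bracket: [t4, [t1, [[t2, t3], t5]]]
Each bracket splits as ab - ba, giving 16 signed words (2^4 = 16).
Collect the words opening with t1:
  t1t2t3t5t4 (sign -1) contributes -[[[[t1, t2], t3], t5], t4]
  t1t3t2t5t4 (sign +1) contributes +[[[[t1, t3], t2], t5], t4]
  t1t5t2t3t4 (sign +1) contributes +[[[[t1, t5], t2], t3], t4]
  t1t5t3t2t4 (sign -1) contributes -[[[[t1, t5], t3], t2], t4]


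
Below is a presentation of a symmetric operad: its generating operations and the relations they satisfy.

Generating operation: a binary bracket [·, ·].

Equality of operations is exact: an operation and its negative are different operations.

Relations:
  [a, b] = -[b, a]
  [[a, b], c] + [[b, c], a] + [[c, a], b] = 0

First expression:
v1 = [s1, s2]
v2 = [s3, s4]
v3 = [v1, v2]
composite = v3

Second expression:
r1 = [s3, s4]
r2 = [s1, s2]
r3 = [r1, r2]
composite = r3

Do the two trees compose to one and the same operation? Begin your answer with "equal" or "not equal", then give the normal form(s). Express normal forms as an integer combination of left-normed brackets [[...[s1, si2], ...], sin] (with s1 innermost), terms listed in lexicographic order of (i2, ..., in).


not equal — first [[[s1, s2], s3], s4] - [[[s1, s2], s4], s3], second -[[[s1, s2], s3], s4] + [[[s1, s2], s4], s3]

The first expression, normalized: [[[s1, s2], s3], s4] - [[[s1, s2], s4], s3]
The second expression, normalized: -[[[s1, s2], s3], s4] + [[[s1, s2], s4], s3]
Distinct normal forms: not equal.


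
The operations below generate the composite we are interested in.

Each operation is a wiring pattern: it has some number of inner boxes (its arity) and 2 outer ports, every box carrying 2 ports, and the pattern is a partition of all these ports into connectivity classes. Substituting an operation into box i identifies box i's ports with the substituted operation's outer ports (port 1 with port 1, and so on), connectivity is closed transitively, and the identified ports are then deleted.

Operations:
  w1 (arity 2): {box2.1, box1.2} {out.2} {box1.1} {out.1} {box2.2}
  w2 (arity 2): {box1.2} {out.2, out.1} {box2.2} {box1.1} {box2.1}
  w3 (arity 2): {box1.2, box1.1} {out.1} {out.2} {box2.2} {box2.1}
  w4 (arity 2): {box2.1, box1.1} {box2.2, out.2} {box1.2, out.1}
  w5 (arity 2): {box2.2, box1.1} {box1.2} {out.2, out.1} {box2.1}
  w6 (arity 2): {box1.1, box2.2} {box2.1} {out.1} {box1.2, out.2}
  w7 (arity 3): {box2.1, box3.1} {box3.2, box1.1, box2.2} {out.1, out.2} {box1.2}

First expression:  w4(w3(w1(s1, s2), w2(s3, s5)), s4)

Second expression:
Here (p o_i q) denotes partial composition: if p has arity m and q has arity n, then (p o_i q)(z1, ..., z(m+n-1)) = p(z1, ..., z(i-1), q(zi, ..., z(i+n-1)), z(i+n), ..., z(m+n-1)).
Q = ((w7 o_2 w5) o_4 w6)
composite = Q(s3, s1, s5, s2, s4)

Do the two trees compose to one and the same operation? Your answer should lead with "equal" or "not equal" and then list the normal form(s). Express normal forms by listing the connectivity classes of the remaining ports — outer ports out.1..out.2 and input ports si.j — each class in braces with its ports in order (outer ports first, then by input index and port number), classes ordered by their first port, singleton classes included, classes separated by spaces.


not equal: they reduce to {out.1} {out.2, s4.2} {s1.1} {s1.2, s2.1} {s2.2} {s3.1} {s3.2} {s4.1} {s5.1} {s5.2} and {out.1, out.2} {s1.1, s5.2} {s1.2} {s2.1, s4.2} {s2.2, s3.1} {s3.2} {s4.1} {s5.1}


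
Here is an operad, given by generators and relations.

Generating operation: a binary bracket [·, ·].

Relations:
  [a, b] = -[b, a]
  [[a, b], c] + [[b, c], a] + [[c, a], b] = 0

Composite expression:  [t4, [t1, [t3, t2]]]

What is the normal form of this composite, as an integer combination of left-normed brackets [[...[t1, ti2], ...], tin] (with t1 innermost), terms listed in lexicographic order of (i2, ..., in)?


[[[t1, t2], t3], t4] - [[[t1, t3], t2], t4]

A multilinear Lie element is pinned by t1-initial words (t1 innermost).
Composite bracket: [t4, [t1, [t3, t2]]]
Full expansion: 8 signed words from ab - ba (2^3 = 8).
Keep just the words that open with t1:
  word t1t2t3t4 has sign +1, contributing +[[[t1, t2], t3], t4]
  word t1t3t2t4 has sign -1, contributing -[[[t1, t3], t2], t4]


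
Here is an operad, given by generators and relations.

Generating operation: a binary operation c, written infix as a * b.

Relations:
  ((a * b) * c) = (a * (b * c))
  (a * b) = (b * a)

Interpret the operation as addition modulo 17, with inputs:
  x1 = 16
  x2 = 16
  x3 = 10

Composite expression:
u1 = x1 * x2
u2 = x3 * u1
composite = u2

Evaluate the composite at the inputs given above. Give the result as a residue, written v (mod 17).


8 (mod 17)


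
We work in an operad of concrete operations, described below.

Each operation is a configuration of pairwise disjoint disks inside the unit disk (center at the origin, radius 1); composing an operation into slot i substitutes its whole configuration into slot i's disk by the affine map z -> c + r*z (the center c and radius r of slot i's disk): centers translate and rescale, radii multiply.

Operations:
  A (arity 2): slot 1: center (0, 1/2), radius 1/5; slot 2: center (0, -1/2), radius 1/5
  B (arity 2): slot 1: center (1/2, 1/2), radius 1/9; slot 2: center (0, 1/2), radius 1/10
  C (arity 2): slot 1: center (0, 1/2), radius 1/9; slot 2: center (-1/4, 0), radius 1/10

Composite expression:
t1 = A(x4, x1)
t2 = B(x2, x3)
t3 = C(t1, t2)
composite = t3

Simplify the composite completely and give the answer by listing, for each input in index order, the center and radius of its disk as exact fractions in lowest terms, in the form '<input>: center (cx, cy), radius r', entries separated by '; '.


Each x-disk chains the slot maps above it in C; radii multiply.
input x4: applying the 2 nested substitutions gives center (0, 5/9), radius 1/45
input x1: applying the 2 nested substitutions gives center (0, 4/9), radius 1/45
input x2: applying the 2 nested substitutions gives center (-1/5, 1/20), radius 1/90
input x3: applying the 2 nested substitutions gives center (-1/4, 1/20), radius 1/100

x1: center (0, 4/9), radius 1/45; x2: center (-1/5, 1/20), radius 1/90; x3: center (-1/4, 1/20), radius 1/100; x4: center (0, 5/9), radius 1/45


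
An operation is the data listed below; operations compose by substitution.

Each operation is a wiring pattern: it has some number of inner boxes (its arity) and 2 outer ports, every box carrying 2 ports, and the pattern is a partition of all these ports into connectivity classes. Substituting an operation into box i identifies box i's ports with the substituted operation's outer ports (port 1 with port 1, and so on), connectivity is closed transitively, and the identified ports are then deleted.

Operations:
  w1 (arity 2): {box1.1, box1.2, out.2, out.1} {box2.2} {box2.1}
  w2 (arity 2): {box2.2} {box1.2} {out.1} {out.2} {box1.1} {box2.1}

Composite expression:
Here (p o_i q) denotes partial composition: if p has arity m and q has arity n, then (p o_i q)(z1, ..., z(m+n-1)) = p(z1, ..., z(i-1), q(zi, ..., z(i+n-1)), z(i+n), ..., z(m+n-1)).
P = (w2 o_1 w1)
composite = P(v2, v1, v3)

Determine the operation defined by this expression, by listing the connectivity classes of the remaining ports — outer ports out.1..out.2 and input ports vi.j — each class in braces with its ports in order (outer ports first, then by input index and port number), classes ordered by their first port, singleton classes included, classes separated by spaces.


Two ports join when wires chain via w2-identified ports.
the subtree at w1 composes to {out.1, out.2, v2.1, v2.2} {v1.1} {v1.2} on (v2, v1); out.j = own outer ports
the subtree at w2 composes to {out.1} {out.2} {v1.1} {v1.2} {v2.1, v2.2} {v3.1} {v3.2} on (v2, v1, v3); out.j = own outer ports

{out.1} {out.2} {v1.1} {v1.2} {v2.1, v2.2} {v3.1} {v3.2}


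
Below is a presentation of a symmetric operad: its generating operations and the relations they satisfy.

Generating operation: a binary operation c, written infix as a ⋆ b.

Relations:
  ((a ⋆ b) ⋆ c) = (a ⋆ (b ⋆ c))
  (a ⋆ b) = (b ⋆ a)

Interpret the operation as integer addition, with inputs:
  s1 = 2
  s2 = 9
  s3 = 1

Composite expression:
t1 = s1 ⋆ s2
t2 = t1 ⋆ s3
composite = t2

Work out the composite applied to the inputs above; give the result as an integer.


(s1 ⋆ s2) = 11
((s1 ⋆ s2) ⋆ s3) = 12

12


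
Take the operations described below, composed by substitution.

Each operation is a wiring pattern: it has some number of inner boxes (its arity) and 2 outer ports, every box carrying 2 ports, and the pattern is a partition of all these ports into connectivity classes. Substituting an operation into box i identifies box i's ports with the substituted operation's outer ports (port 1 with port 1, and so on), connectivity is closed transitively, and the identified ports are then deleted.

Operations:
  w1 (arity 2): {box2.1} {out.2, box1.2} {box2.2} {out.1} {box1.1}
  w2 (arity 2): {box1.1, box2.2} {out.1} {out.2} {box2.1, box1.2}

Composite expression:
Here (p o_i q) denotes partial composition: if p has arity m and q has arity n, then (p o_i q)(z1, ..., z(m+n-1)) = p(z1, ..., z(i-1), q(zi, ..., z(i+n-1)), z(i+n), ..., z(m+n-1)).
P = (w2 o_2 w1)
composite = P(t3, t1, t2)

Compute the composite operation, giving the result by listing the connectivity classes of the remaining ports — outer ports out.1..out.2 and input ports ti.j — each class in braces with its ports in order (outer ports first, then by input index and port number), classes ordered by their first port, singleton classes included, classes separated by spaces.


{out.1} {out.2} {t1.1} {t1.2, t3.1} {t2.1} {t2.2} {t3.2}

Treat the ports identified at w2 as solder joints: merge, then drop.
the subtree at w1 composes to {out.1} {out.2, t1.2} {t1.1} {t2.1} {t2.2} on (t1, t2); out.j = own outer ports
the subtree at w2 composes to {out.1} {out.2} {t1.1} {t1.2, t3.1} {t2.1} {t2.2} {t3.2} on (t3, t1, t2); out.j = own outer ports


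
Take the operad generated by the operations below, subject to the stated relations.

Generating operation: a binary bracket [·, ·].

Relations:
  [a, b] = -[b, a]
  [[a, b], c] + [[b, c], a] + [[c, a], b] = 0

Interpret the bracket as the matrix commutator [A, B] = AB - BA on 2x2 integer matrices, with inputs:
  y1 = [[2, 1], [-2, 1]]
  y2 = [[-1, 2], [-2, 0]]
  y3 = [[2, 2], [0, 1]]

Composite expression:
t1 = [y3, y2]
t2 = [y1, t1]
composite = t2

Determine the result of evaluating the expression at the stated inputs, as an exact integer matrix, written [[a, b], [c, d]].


[[10, 12], [14, -10]]


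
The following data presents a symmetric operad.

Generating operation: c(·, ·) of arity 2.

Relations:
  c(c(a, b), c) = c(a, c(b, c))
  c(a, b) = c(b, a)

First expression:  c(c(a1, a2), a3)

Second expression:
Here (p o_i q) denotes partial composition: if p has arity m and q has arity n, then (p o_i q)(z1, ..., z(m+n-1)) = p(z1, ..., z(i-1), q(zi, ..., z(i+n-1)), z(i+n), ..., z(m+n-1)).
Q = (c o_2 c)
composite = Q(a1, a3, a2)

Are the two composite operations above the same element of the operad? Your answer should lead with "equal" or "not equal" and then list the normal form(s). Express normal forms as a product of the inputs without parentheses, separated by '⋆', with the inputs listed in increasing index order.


equal — both sides give a1 ⋆ a2 ⋆ a3

Normal form of the first expression: a1 ⋆ a2 ⋆ a3
Normal form of the second expression: a1 ⋆ a2 ⋆ a3
Both agree, so they are equal.


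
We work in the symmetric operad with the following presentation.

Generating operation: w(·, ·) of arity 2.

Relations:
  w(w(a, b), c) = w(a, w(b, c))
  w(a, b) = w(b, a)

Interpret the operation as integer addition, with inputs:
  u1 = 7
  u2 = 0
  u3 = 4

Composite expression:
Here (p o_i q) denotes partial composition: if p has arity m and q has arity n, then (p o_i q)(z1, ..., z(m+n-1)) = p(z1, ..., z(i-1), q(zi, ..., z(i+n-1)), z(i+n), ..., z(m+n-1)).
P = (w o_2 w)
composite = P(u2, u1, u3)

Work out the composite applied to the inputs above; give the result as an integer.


11

w(u1, u3) = 11
w(u2, w(u1, u3)) = 11


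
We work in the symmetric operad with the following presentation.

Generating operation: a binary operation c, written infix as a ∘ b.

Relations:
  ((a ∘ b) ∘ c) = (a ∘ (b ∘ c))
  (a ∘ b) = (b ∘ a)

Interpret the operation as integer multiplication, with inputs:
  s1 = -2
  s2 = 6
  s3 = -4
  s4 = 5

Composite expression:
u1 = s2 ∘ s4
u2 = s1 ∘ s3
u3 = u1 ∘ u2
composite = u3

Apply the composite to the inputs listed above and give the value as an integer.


240


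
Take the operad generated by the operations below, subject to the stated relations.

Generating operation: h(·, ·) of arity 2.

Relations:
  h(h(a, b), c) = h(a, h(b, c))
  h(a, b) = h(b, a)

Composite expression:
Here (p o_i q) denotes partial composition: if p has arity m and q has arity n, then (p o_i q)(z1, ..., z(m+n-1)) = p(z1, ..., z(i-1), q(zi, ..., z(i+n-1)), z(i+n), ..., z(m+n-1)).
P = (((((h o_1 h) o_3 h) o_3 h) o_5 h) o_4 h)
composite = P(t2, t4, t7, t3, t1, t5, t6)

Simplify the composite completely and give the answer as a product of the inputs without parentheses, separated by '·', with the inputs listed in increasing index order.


t1 · t2 · t3 · t4 · t5 · t6 · t7

Any arrangement under h is one operation, so sort the t-inputs.
h(t2, t4) unparenthesizes to t2 · t4
h(t3, t1) unparenthesizes to t3 · t1
h(t7, h(t3, t1)) unparenthesizes to t7 · t3 · t1
h(t5, t6) unparenthesizes to t5 · t6
h(h(t7, h(t3, t1)), h(t5, t6)) unparenthesizes to t7 · t3 · t1 · t5 · t6
h(h(t2, t4), h(h(t7, h(t3, t1)), h(t5, t6))) unparenthesizes to t2 · t4 · t7 · t3 · t1 · t5 · t6
the factors in increasing index order: t1 · t2 · t3 · t4 · t5 · t6 · t7


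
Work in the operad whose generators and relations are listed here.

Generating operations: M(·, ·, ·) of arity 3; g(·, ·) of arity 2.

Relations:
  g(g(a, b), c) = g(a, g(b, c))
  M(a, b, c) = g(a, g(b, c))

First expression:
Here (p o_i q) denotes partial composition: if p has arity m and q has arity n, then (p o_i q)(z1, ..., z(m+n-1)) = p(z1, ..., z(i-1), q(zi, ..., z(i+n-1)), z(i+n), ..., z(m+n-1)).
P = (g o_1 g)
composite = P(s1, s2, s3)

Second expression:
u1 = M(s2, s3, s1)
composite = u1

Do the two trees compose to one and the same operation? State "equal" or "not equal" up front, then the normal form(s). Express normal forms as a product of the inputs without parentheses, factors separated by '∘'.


not equal; first: s1 ∘ s2 ∘ s3; second: s2 ∘ s3 ∘ s1

Normal form of the first expression: s1 ∘ s2 ∘ s3
Normal form of the second expression: s2 ∘ s3 ∘ s1
No match — not equal.


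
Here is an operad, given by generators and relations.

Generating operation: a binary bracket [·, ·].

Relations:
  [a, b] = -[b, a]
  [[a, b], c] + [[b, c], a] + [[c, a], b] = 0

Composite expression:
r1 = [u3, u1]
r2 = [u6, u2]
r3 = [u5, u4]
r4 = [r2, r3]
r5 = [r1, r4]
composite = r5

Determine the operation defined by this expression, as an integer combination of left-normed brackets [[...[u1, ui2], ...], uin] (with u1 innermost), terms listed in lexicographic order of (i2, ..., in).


Antisymmetry and Jacobi reduce to u1-anchored left-normed brackets.
Composite bracket: [[u3, u1], [[u6, u2], [u5, u4]]]
Expanding via [a, b] = ab - ba: 32 signed words (2^5 = 32).
Only words starting with u1 matter:
  from u1u3u2u6u4u5, sign -1: term -[[[[[u1, u3], u2], u6], u4], u5]
  from u1u3u2u6u5u4, sign +1: term +[[[[[u1, u3], u2], u6], u5], u4]
  from u1u3u4u5u2u6, sign +1: term +[[[[[u1, u3], u4], u5], u2], u6]
  from u1u3u4u5u6u2, sign -1: term -[[[[[u1, u3], u4], u5], u6], u2]
  from u1u3u5u4u2u6, sign -1: term -[[[[[u1, u3], u5], u4], u2], u6]
  from u1u3u5u4u6u2, sign +1: term +[[[[[u1, u3], u5], u4], u6], u2]
  from u1u3u6u2u4u5, sign +1: term +[[[[[u1, u3], u6], u2], u4], u5]
  from u1u3u6u2u5u4, sign -1: term -[[[[[u1, u3], u6], u2], u5], u4]

-[[[[[u1, u3], u2], u6], u4], u5] + [[[[[u1, u3], u2], u6], u5], u4] + [[[[[u1, u3], u4], u5], u2], u6] - [[[[[u1, u3], u4], u5], u6], u2] - [[[[[u1, u3], u5], u4], u2], u6] + [[[[[u1, u3], u5], u4], u6], u2] + [[[[[u1, u3], u6], u2], u4], u5] - [[[[[u1, u3], u6], u2], u5], u4]


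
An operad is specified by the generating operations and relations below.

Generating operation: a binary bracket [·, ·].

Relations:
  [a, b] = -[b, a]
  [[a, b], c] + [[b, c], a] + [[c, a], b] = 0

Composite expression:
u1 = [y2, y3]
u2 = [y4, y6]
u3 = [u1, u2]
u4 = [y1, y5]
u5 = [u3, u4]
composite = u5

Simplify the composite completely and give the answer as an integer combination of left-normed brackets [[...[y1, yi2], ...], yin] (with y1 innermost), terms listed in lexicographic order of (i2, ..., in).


Expand each bracket as ab - ba; the y1-initial words give the coefficients.
Composite bracket: [[[y2, y3], [y4, y6]], [y1, y5]]
The bracket unfolds into 32 signed words via [a, b] = ab - ba (2^5 = 32).
Coefficients come from the y1-initial words:
  sign of y1y5y2y3y4y6 is -1, so it contributes -[[[[[y1, y5], y2], y3], y4], y6]
  sign of y1y5y2y3y6y4 is +1, so it contributes +[[[[[y1, y5], y2], y3], y6], y4]
  sign of y1y5y3y2y4y6 is +1, so it contributes +[[[[[y1, y5], y3], y2], y4], y6]
  sign of y1y5y3y2y6y4 is -1, so it contributes -[[[[[y1, y5], y3], y2], y6], y4]
  sign of y1y5y4y6y2y3 is +1, so it contributes +[[[[[y1, y5], y4], y6], y2], y3]
  sign of y1y5y4y6y3y2 is -1, so it contributes -[[[[[y1, y5], y4], y6], y3], y2]
  sign of y1y5y6y4y2y3 is -1, so it contributes -[[[[[y1, y5], y6], y4], y2], y3]
  sign of y1y5y6y4y3y2 is +1, so it contributes +[[[[[y1, y5], y6], y4], y3], y2]

-[[[[[y1, y5], y2], y3], y4], y6] + [[[[[y1, y5], y2], y3], y6], y4] + [[[[[y1, y5], y3], y2], y4], y6] - [[[[[y1, y5], y3], y2], y6], y4] + [[[[[y1, y5], y4], y6], y2], y3] - [[[[[y1, y5], y4], y6], y3], y2] - [[[[[y1, y5], y6], y4], y2], y3] + [[[[[y1, y5], y6], y4], y3], y2]


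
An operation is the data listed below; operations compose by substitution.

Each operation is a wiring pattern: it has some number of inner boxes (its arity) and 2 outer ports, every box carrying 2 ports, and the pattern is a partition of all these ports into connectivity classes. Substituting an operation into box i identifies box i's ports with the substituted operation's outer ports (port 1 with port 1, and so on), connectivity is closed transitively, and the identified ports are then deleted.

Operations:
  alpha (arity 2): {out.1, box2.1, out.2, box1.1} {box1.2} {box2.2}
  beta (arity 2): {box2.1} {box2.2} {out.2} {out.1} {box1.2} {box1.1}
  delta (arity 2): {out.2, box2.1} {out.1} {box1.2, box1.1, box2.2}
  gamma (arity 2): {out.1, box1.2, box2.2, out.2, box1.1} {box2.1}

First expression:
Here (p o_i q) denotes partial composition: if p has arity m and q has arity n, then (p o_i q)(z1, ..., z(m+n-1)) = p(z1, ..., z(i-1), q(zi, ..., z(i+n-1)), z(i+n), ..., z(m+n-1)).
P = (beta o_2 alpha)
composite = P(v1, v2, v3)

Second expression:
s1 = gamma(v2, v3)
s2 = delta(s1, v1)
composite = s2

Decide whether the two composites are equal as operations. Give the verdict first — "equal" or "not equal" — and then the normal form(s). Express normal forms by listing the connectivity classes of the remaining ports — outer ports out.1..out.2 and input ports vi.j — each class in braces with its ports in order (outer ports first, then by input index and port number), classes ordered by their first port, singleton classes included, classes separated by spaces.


The first expression, normalized: {out.1} {out.2} {v1.1} {v1.2} {v2.1, v3.1} {v2.2} {v3.2}
The second expression, normalized: {out.1} {out.2, v1.1} {v1.2, v2.1, v2.2, v3.2} {v3.1}
No match — not equal.

not equal: they reduce to {out.1} {out.2} {v1.1} {v1.2} {v2.1, v3.1} {v2.2} {v3.2} and {out.1} {out.2, v1.1} {v1.2, v2.1, v2.2, v3.2} {v3.1}


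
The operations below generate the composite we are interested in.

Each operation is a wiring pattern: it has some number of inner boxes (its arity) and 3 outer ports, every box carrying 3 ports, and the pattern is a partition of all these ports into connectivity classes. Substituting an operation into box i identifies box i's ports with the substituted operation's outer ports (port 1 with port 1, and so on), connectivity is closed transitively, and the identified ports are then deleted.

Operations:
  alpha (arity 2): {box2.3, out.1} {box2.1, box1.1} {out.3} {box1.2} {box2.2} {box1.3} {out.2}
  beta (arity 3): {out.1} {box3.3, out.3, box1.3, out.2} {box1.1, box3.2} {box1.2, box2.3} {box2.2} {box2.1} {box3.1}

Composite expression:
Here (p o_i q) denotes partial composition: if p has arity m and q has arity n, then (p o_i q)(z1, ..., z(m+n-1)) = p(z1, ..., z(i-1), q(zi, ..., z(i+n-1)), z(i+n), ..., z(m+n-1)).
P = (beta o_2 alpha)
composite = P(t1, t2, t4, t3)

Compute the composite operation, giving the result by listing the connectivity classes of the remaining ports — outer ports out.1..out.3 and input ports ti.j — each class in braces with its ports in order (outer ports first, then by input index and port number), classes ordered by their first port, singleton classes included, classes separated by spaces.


{out.1} {out.2, out.3, t1.3, t3.3} {t1.1, t3.2} {t1.2} {t2.1, t4.1} {t2.2} {t2.3} {t3.1} {t4.2} {t4.3}

After gluing at beta, chains via deleted ports link the t-ports.
after alpha, the pattern on (t2, t4) reads {out.1, t4.3} {out.2} {out.3} {t2.1, t4.1} {t2.2} {t2.3} {t4.2} (out.j = its outer ports)
after beta, the pattern on (t1, t2, t4, t3) reads {out.1} {out.2, out.3, t1.3, t3.3} {t1.1, t3.2} {t1.2} {t2.1, t4.1} {t2.2} {t2.3} {t3.1} {t4.2} {t4.3} (out.j = its outer ports)


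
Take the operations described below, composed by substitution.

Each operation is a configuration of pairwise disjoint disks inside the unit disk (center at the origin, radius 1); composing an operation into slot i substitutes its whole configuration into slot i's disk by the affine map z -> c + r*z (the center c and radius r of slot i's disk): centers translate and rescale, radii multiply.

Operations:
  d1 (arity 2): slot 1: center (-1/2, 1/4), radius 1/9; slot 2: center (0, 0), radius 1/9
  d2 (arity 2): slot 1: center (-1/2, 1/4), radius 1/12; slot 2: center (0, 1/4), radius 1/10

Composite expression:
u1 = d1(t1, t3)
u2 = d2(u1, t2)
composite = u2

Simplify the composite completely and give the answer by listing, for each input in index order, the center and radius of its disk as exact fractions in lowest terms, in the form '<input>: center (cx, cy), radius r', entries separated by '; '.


t1: center (-13/24, 13/48), radius 1/108; t2: center (0, 1/4), radius 1/10; t3: center (-1/2, 1/4), radius 1/108

Each t-disk chains the slot maps above it in d2; radii multiply.
input t1: applying the 2 nested substitutions gives center (-13/24, 13/48), radius 1/108
input t3: applying the 2 nested substitutions gives center (-1/2, 1/4), radius 1/108
input t2: applying the 1 nested substitution gives center (0, 1/4), radius 1/10


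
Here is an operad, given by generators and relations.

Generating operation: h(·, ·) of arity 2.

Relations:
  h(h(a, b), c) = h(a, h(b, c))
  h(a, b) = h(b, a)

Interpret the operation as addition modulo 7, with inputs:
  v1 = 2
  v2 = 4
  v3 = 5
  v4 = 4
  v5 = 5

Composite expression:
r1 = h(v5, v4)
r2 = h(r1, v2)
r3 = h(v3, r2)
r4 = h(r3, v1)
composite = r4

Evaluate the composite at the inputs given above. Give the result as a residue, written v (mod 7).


6 (mod 7)

h(v5, v4) = 2
h(h(v5, v4), v2) = 6
h(v3, h(h(v5, v4), v2)) = 4
h(h(v3, h(h(v5, v4), v2)), v1) = 6


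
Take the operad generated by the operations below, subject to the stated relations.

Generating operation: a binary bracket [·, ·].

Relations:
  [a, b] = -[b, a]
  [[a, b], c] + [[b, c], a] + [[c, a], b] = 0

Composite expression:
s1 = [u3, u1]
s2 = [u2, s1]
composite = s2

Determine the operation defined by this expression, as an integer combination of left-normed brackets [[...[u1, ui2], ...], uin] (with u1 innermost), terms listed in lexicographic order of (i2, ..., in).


[[u1, u3], u2]

In the tensor algebra, words opening u1 carry the u1-anchored form.
Composite bracket: [u2, [u3, u1]]
Applying ab - ba throughout gives 4 signed words (2^2 = 4).
Coefficients come from the u1-initial words:
  the word u1u3u2 carries sign +1 and contributes +[[u1, u3], u2]


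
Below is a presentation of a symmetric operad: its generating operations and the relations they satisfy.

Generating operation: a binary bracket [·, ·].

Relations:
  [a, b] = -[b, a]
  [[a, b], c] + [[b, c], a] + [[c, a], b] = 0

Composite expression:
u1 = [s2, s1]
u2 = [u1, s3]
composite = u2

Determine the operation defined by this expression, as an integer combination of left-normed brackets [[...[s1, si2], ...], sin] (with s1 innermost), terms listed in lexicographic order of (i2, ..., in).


In the tensor algebra, words opening s1 carry the s1-anchored form.
Composite bracket: [[s2, s1], s3]
Expanding via [a, b] = ab - ba: 4 signed words (2^2 = 4).
Words beginning with s1 determine it all:
  the word s1s2s3 carries sign -1 and contributes -[[s1, s2], s3]

-[[s1, s2], s3]


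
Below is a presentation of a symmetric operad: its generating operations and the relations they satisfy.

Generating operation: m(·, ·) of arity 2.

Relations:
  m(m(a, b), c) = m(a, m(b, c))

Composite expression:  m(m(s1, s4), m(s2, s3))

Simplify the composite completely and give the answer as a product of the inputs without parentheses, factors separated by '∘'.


s1 ∘ s4 ∘ s2 ∘ s3


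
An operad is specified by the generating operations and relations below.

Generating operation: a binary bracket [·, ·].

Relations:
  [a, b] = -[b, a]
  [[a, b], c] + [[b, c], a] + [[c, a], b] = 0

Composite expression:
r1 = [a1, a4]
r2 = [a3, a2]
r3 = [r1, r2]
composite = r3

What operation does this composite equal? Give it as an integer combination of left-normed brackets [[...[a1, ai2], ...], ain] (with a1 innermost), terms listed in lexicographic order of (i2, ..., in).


Antisymmetry and Jacobi reduce to a1-anchored left-normed brackets.
Composite bracket: [[a1, a4], [a3, a2]]
Each bracket splits as ab - ba, giving 8 signed words (2^3 = 8).
Collect the words opening with a1:
  a1a4a2a3 (sign -1) contributes -[[[a1, a4], a2], a3]
  a1a4a3a2 (sign +1) contributes +[[[a1, a4], a3], a2]

-[[[a1, a4], a2], a3] + [[[a1, a4], a3], a2]


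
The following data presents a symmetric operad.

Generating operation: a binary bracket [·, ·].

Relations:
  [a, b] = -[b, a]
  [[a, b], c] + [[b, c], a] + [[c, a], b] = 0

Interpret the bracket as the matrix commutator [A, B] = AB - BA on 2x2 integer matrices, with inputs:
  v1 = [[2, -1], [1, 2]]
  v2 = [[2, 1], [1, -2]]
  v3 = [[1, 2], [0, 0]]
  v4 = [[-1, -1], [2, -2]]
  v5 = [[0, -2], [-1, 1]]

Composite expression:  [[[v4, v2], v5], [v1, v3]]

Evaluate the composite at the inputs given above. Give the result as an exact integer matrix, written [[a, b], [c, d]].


[[30, 86], [34, -30]]

[v4, v2] = [[-3, 5], [7, 3]]
[[v4, v2], v5] = [[9, 17], [-13, -9]]
[v1, v3] = [[-2, 1], [1, 2]]
[[[v4, v2], v5], [v1, v3]] = [[30, 86], [34, -30]]


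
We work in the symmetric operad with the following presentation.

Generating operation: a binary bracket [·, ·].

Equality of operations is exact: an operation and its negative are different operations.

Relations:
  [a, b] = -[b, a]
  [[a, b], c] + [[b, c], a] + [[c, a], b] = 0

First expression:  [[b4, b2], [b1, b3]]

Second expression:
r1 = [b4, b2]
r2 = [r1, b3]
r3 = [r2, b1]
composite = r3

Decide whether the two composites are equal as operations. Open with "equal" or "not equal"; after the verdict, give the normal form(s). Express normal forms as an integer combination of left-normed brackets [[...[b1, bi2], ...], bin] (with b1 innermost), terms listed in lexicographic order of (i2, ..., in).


not equal: they reduce to [[[b1, b3], b2], b4] - [[[b1, b3], b4], b2] and [[[b1, b2], b4], b3] - [[[b1, b3], b2], b4] + [[[b1, b3], b4], b2] - [[[b1, b4], b2], b3]

The first expression reduces to [[[b1, b3], b2], b4] - [[[b1, b3], b4], b2]
The second expression reduces to [[[b1, b2], b4], b3] - [[[b1, b3], b2], b4] + [[[b1, b3], b4], b2] - [[[b1, b4], b2], b3]
Distinct normal forms: not equal.


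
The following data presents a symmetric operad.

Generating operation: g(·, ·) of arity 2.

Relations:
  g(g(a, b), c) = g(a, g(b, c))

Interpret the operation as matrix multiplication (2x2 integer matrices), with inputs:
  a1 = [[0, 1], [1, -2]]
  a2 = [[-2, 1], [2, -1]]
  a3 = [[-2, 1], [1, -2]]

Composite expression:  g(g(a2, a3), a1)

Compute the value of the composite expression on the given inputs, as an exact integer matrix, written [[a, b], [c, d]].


g(a2, a3) = [[5, -4], [-5, 4]]
g(g(a2, a3), a1) = [[-4, 13], [4, -13]]

[[-4, 13], [4, -13]]


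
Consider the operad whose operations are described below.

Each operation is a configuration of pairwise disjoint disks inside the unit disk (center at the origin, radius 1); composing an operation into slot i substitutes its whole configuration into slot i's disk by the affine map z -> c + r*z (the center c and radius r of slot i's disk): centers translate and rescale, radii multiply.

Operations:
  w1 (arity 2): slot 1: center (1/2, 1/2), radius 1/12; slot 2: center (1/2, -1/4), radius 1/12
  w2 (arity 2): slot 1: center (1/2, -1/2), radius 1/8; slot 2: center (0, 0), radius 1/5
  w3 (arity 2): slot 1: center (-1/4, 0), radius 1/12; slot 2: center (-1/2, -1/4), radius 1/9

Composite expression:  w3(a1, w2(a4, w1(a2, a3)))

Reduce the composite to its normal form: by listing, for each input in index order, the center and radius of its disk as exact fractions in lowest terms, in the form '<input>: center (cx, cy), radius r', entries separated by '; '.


Nesting under w3 composes maps z -> c + r*z down each a-path.
input a1: applying the 1 nested substitution gives center (-1/4, 0), radius 1/12
input a4: applying the 2 nested substitutions gives center (-4/9, -11/36), radius 1/72
input a2: applying the 3 nested substitutions gives center (-22/45, -43/180), radius 1/540
input a3: applying the 3 nested substitutions gives center (-22/45, -23/90), radius 1/540

a1: center (-1/4, 0), radius 1/12; a2: center (-22/45, -43/180), radius 1/540; a3: center (-22/45, -23/90), radius 1/540; a4: center (-4/9, -11/36), radius 1/72


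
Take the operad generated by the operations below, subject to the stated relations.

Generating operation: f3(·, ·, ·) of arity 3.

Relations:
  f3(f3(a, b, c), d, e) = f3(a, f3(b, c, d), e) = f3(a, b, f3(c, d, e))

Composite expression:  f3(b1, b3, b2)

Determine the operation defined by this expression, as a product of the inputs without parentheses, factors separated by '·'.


Every regrouping of f3 is equal, so read the b-inputs in written order.
f3(b1, b3, b2) spells out as b1 · b3 · b2

b1 · b3 · b2


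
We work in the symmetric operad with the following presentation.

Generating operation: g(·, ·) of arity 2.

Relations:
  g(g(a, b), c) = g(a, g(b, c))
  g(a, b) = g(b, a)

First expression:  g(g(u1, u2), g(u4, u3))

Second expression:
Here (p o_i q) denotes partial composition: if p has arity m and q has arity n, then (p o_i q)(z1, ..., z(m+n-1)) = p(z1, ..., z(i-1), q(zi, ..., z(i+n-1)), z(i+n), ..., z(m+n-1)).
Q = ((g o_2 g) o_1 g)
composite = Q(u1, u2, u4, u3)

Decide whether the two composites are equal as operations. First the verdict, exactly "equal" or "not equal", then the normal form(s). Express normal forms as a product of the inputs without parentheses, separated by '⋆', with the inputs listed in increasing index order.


equal; the common form is u1 ⋆ u2 ⋆ u3 ⋆ u4

Reducing the first expression gives u1 ⋆ u2 ⋆ u3 ⋆ u4
Reducing the second expression gives u1 ⋆ u2 ⋆ u3 ⋆ u4
The normal forms match — equal.


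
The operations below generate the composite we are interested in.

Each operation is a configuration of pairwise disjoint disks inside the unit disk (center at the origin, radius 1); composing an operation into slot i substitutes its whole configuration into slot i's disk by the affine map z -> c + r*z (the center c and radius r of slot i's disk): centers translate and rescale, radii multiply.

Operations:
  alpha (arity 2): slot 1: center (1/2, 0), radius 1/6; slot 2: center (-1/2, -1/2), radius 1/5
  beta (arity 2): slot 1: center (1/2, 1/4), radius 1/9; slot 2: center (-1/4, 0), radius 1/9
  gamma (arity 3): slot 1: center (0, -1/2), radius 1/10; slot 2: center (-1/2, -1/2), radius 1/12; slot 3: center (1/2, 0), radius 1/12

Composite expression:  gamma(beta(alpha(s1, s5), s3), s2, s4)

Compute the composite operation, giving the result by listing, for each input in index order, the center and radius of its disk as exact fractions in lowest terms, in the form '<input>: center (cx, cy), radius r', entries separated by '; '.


s1: center (1/18, -19/40), radius 1/540; s2: center (-1/2, -1/2), radius 1/12; s3: center (-1/40, -1/2), radius 1/90; s4: center (1/2, 0), radius 1/12; s5: center (2/45, -173/360), radius 1/450


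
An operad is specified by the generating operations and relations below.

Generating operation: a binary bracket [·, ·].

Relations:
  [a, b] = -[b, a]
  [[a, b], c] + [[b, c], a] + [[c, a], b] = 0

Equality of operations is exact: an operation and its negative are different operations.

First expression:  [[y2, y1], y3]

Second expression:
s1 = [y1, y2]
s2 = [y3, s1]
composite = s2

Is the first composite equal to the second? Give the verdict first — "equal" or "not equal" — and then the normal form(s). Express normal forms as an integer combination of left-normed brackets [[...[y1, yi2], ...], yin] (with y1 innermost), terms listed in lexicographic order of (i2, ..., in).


equal; both compose to -[[y1, y2], y3]

Normal form of the first expression: -[[y1, y2], y3]
Normal form of the second expression: -[[y1, y2], y3]
Same normal form: equal.


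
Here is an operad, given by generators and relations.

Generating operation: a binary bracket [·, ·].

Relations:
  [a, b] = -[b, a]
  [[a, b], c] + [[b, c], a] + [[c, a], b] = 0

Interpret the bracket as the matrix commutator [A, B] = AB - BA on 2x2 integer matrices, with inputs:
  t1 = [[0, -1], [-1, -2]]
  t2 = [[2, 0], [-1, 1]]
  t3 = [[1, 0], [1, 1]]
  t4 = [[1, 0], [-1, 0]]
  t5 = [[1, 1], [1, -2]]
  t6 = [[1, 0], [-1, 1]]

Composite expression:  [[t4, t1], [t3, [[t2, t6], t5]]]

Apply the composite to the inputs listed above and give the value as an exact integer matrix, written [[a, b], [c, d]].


[[2, 0], [-4, -2]]

[t4, t1] = [[-1, -1], [-1, 1]]
[t2, t6] = [[0, 0], [1, 0]]
[[t2, t6], t5] = [[-1, 0], [3, 1]]
[t3, [[t2, t6], t5]] = [[0, 0], [-2, 0]]
[[t4, t1], [t3, [[t2, t6], t5]]] = [[2, 0], [-4, -2]]


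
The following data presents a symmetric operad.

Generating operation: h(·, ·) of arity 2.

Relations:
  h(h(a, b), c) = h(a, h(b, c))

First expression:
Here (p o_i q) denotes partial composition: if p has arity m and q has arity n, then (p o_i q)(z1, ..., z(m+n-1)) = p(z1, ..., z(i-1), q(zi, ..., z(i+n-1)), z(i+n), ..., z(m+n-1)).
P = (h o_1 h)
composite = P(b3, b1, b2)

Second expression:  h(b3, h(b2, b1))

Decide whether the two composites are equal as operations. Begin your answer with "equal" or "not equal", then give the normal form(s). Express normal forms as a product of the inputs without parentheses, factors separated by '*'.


The first expression reduces to b3 * b1 * b2
The second expression reduces to b3 * b2 * b1
Different reductions; not equal.

not equal: they reduce to b3 * b1 * b2 and b3 * b2 * b1


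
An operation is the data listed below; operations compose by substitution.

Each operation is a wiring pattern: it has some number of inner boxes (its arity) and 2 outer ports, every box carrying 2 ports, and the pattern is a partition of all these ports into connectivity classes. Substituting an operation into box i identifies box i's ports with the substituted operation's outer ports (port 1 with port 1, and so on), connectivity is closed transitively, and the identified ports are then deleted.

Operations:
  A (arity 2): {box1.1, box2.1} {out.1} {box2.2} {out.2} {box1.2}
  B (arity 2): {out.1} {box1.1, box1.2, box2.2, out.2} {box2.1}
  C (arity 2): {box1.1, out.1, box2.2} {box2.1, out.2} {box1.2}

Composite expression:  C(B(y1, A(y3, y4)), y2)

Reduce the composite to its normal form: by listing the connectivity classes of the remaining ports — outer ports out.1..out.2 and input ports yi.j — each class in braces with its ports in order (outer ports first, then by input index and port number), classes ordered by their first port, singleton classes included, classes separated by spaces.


{out.1, y2.2} {out.2, y2.1} {y1.1, y1.2} {y3.1, y4.1} {y3.2} {y4.2}

Reachability decides: close wires over C-identified ports.
through A, on inputs (y3, y4): {out.1} {out.2} {y3.1, y4.1} {y3.2} {y4.2} (out.j = stage outer ports)
through B, on inputs (y1, y3, y4): {out.1} {out.2, y1.1, y1.2} {y3.1, y4.1} {y3.2} {y4.2} (out.j = stage outer ports)
through C, on inputs (y1, y3, y4, y2): {out.1, y2.2} {out.2, y2.1} {y1.1, y1.2} {y3.1, y4.1} {y3.2} {y4.2} (out.j = stage outer ports)


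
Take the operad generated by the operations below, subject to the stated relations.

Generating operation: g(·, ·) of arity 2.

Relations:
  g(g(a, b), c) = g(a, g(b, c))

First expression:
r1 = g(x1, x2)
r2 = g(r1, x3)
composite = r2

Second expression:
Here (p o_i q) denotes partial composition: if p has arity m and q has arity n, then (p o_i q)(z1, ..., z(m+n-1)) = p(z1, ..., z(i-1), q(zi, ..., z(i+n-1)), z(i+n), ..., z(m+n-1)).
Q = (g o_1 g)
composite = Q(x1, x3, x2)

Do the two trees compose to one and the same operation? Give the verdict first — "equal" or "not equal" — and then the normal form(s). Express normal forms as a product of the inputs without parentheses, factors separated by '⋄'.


not equal; first: x1 ⋄ x2 ⋄ x3; second: x1 ⋄ x3 ⋄ x2

The first expression reduces to x1 ⋄ x2 ⋄ x3
The second expression reduces to x1 ⋄ x3 ⋄ x2
The normal forms differ: not equal.


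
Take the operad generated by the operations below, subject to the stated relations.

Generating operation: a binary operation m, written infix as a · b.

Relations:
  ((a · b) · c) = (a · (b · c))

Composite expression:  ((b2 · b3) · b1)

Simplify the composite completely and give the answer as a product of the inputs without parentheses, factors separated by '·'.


b2 · b3 · b1

Every regrouping of m is equal, so read the b-inputs in written order.
(b2 · b3) flattens to b2 · b3
((b2 · b3) · b1) flattens to b2 · b3 · b1


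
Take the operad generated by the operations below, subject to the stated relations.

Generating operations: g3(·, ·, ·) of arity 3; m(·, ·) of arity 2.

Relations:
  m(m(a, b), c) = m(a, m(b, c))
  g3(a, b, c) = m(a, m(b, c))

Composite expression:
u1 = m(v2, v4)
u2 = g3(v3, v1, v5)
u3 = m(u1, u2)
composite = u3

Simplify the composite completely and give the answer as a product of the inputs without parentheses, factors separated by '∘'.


Associativity of m dissolves the nesting; only the v-input order survives.
m(v2, v4) flattens to v2 ∘ v4
g3(v3, v1, v5) flattens to v3 ∘ v1 ∘ v5
m(m(v2, v4), g3(v3, v1, v5)) flattens to v2 ∘ v4 ∘ v3 ∘ v1 ∘ v5

v2 ∘ v4 ∘ v3 ∘ v1 ∘ v5


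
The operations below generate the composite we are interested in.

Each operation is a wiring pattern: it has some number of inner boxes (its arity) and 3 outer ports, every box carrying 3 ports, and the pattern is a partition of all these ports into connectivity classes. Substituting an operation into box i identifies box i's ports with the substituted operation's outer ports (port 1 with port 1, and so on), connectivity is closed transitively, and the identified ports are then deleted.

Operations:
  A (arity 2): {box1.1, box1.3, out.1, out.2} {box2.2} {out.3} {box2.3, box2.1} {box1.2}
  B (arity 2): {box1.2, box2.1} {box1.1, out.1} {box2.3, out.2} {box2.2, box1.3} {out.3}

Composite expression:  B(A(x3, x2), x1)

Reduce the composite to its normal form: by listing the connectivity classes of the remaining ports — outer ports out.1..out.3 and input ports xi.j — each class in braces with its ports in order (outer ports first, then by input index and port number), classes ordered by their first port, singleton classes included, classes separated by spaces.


{out.1, x1.1, x3.1, x3.3} {out.2, x1.3} {out.3} {x1.2} {x2.1, x2.3} {x2.2} {x3.2}

After gluing at B, chains via deleted ports link the x-ports.
the subtree at A composes to {out.1, out.2, x3.1, x3.3} {out.3} {x2.1, x2.3} {x2.2} {x3.2} on (x3, x2); out.j = own outer ports
the subtree at B composes to {out.1, x1.1, x3.1, x3.3} {out.2, x1.3} {out.3} {x1.2} {x2.1, x2.3} {x2.2} {x3.2} on (x3, x2, x1); out.j = own outer ports
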